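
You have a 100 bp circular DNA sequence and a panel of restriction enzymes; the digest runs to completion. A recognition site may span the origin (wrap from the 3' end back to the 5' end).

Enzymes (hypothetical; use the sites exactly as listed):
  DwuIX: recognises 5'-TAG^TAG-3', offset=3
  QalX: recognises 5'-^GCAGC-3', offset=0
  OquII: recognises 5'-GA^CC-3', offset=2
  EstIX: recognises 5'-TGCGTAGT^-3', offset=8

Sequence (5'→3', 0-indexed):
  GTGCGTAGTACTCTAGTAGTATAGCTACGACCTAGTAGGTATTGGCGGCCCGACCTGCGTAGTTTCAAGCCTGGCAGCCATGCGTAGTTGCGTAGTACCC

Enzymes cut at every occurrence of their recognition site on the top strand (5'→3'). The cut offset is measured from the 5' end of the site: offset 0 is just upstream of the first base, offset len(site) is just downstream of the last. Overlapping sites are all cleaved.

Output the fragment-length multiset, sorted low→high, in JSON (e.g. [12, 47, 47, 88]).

Per-enzyme occurrences:
  DwuIX TAGTAG/3: at [13, 32] ⇒ [16, 35]
  QalX GCAGC/0: at [73] ⇒ [73]
  OquII GACC/2: at [28, 51] ⇒ [30, 53]
  EstIX TGCGTAGT/8: at [1, 55, 80, 88] ⇒ [9, 63, 88, 96]

Pooled cuts: [9, 16, 30, 35, 53, 63, 73, 88, 96]

Fragments:
  9→16: 7 bp
  16→30: 14 bp
  30→35: 5 bp
  35→53: 18 bp
  53→63: 10 bp
  63→73: 10 bp
  73→88: 15 bp
  88→96: 8 bp
  96→9 (wrap): 100-96+9 = 13 bp

[5,7,8,10,10,13,14,15,18]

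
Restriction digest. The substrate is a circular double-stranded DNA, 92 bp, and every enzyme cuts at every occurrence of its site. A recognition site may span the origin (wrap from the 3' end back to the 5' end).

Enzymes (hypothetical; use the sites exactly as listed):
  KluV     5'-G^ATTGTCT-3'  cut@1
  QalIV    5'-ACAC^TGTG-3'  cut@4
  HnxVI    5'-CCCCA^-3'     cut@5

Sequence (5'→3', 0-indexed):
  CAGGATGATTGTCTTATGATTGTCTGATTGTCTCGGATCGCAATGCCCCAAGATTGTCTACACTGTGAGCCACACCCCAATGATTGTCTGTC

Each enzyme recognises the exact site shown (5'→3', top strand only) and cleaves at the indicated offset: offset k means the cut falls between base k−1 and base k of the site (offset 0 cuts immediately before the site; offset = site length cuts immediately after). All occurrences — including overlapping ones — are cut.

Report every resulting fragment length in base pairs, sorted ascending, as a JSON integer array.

Scan for sites:
  KluV (GATTGTCT, off=1): starts [6, 17, 25, 51, 81] → cuts [7, 18, 26, 52, 82]
  QalIV (ACACTGTG, off=4): starts [59] → cuts [63]
  HnxVI (CCCCA, off=5): starts [45, 74] → cuts [50, 79]

Pooled cuts: [7, 18, 26, 50, 52, 63, 79, 82]

Fragments:
  7→18: 11 bp
  18→26: 8 bp
  26→50: 24 bp
  50→52: 2 bp
  52→63: 11 bp
  63→79: 16 bp
  79→82: 3 bp
  82→7 (wrap): 92-82+7 = 17 bp

[2,3,8,11,11,16,17,24]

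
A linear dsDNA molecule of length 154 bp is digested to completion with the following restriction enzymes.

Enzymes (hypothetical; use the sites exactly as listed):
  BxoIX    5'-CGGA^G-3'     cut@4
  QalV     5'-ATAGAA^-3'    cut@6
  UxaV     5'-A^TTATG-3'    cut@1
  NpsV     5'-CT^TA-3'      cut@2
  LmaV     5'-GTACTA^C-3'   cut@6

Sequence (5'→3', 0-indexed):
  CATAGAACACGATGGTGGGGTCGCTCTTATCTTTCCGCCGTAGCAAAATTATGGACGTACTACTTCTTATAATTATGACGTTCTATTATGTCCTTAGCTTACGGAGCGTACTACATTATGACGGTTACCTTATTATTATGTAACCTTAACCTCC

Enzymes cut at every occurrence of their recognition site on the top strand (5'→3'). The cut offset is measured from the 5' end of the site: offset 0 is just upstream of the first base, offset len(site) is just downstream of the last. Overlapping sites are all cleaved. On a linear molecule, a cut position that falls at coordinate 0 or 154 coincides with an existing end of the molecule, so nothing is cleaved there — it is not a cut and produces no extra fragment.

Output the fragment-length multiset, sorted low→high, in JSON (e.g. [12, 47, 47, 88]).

[2,5,5,5,5,6,7,8,8,9,11,13,14,15,20,21]

Per-enzyme occurrences:
  BxoIX (CGGAG, off=4): starts [101] → cuts [105]
  QalV (ATAGAA, off=6): starts [1] → cuts [7]
  UxaV (ATTATG, off=1): starts [47, 71, 84, 114, 134] → cuts [48, 72, 85, 115, 135]
  NpsV (CTTA, off=2): starts [25, 65, 92, 97, 128, 144] → cuts [27, 67, 94, 99, 130, 146]
  LmaV (GTACTAC, off=6): starts [56, 107] → cuts [62, 113]

Pooled cuts: [7, 27, 48, 62, 67, 72, 85, 94, 99, 105, 113, 115, 130, 135, 146]

Fragment lengths:
  [0,7): 7 bp
  [7,27): 20 bp
  [27,48): 21 bp
  [48,62): 14 bp
  [62,67): 5 bp
  [67,72): 5 bp
  [72,85): 13 bp
  [85,94): 9 bp
  [94,99): 5 bp
  [99,105): 6 bp
  [105,113): 8 bp
  [113,115): 2 bp
  [115,130): 15 bp
  [130,135): 5 bp
  [135,146): 11 bp
  [146,154): 8 bp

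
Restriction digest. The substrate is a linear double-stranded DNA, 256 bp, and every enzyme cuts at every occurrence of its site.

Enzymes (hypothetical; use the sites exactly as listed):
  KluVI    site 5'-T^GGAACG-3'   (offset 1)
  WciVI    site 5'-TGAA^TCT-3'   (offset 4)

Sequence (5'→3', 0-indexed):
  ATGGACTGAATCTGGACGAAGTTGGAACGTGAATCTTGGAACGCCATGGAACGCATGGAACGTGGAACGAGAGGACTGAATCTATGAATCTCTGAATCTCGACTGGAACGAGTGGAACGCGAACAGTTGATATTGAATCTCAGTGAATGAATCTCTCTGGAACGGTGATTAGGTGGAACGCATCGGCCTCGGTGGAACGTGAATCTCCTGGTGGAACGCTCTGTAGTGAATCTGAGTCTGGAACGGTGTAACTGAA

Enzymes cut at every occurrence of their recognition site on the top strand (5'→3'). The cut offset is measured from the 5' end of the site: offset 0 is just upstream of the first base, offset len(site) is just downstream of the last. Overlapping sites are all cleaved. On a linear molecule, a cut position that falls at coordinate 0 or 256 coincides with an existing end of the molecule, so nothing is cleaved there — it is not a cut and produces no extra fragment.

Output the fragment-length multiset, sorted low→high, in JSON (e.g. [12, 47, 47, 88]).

[4,7,7,8,8,8,9,9,9,9,10,10,10,10,13,14,16,17,17,18,19,24]

Per-enzyme occurrences:
  KluVI (TGGAACG, off=1): starts [22, 36, 46, 55, 62, 103, 112, 157, 173, 192, 211, 238] → cuts [23, 37, 47, 56, 63, 104, 113, 158, 174, 193, 212, 239]
  WciVI (TGAATCT, off=4): starts [6, 29, 76, 84, 92, 133, 147, 199, 226] → cuts [10, 33, 80, 88, 96, 137, 151, 203, 230]

All cut coordinates (distinct, sorted): [10, 23, 33, 37, 47, 56, 63, 80, 88, 96, 104, 113, 137, 151, 158, 174, 193, 203, 212, 230, 239]

Fragments:
  [0,10): 10 bp
  [10,23): 13 bp
  [23,33): 10 bp
  [33,37): 4 bp
  [37,47): 10 bp
  [47,56): 9 bp
  [56,63): 7 bp
  [63,80): 17 bp
  [80,88): 8 bp
  [88,96): 8 bp
  [96,104): 8 bp
  [104,113): 9 bp
  [113,137): 24 bp
  [137,151): 14 bp
  [151,158): 7 bp
  [158,174): 16 bp
  [174,193): 19 bp
  [193,203): 10 bp
  [203,212): 9 bp
  [212,230): 18 bp
  [230,239): 9 bp
  [239,256): 17 bp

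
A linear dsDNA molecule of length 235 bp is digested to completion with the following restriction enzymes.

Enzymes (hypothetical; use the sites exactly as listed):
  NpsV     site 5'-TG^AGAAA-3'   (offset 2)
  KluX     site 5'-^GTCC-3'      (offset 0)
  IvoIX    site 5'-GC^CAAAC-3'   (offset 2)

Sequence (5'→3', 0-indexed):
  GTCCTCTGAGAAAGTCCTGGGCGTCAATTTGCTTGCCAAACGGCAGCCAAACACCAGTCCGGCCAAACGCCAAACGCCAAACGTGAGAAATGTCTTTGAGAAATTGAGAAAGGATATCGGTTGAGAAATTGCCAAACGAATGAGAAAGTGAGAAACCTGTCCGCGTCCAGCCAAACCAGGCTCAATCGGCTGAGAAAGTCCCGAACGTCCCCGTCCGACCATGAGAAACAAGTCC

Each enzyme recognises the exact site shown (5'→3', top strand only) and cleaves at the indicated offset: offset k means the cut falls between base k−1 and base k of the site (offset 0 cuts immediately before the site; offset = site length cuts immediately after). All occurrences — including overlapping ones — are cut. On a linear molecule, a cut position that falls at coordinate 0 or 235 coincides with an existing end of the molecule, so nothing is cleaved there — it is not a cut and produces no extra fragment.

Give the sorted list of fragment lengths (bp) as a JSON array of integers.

[4,5,5,6,6,7,7,7,7,8,8,8,8,8,8,9,9,9,10,11,11,13,17,21,23]

Per-enzyme occurrences:
  NpsV (TGAGAAA, off=2): starts [6, 83, 96, 104, 121, 140, 148, 190, 221] → cuts [8, 85, 98, 106, 123, 142, 150, 192, 223]
  KluX (GTCC, off=0): starts [0, 13, 56, 158, 164, 197, 206, 212, 231] → cuts [13, 56, 158, 164, 197, 206, 212, 231] (position 0 is a terminus of the linear molecule — no cut)
  IvoIX (GCCAAAC, off=2): starts [34, 45, 61, 68, 75, 130, 169] → cuts [36, 47, 63, 70, 77, 132, 171]

Pooled cuts: [8, 13, 36, 47, 56, 63, 70, 77, 85, 98, 106, 123, 132, 142, 150, 158, 164, 171, 192, 197, 206, 212, 223, 231]

Fragments:
  [0,8): 8 bp
  [8,13): 5 bp
  [13,36): 23 bp
  [36,47): 11 bp
  [47,56): 9 bp
  [56,63): 7 bp
  [63,70): 7 bp
  [70,77): 7 bp
  [77,85): 8 bp
  [85,98): 13 bp
  [98,106): 8 bp
  [106,123): 17 bp
  [123,132): 9 bp
  [132,142): 10 bp
  [142,150): 8 bp
  [150,158): 8 bp
  [158,164): 6 bp
  [164,171): 7 bp
  [171,192): 21 bp
  [192,197): 5 bp
  [197,206): 9 bp
  [206,212): 6 bp
  [212,223): 11 bp
  [223,231): 8 bp
  [231,235): 4 bp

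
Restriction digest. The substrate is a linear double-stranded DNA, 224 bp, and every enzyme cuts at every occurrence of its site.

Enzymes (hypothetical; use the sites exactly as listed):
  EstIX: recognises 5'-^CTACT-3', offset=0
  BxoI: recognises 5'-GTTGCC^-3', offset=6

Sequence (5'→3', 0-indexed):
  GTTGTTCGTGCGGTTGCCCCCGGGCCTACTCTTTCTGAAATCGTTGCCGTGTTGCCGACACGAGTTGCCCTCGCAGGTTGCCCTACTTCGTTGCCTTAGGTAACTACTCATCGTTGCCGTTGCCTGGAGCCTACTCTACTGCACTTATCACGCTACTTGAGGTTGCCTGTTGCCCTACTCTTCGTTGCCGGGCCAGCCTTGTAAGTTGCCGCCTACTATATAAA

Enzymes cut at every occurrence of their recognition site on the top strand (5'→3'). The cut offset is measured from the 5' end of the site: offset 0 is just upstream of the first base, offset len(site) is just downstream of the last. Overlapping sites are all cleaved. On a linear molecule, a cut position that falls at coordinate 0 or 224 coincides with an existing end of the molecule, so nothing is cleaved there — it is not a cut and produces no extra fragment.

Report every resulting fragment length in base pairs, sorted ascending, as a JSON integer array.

Site scan:
  EstIX CTACT/0: at [25, 82, 103, 130, 135, 152, 174, 212] ⇒ [25, 82, 103, 130, 135, 152, 174, 212]
  BxoI GTTGCC/6: at [12, 42, 50, 63, 76, 89, 112, 118, 161, 168, 183, 204] ⇒ [18, 48, 56, 69, 82, 95, 118, 124, 167, 174, 189, 210]

All cut coordinates (distinct, sorted): [18, 25, 48, 56, 69, 82, 95, 103, 118, 124, 130, 135, 152, 167, 174, 189, 210, 212]

Fragments:
  [0,18): 18 bp
  [18,25): 7 bp
  [25,48): 23 bp
  [48,56): 8 bp
  [56,69): 13 bp
  [69,82): 13 bp
  [82,95): 13 bp
  [95,103): 8 bp
  [103,118): 15 bp
  [118,124): 6 bp
  [124,130): 6 bp
  [130,135): 5 bp
  [135,152): 17 bp
  [152,167): 15 bp
  [167,174): 7 bp
  [174,189): 15 bp
  [189,210): 21 bp
  [210,212): 2 bp
  [212,224): 12 bp

[2,5,6,6,7,7,8,8,12,13,13,13,15,15,15,17,18,21,23]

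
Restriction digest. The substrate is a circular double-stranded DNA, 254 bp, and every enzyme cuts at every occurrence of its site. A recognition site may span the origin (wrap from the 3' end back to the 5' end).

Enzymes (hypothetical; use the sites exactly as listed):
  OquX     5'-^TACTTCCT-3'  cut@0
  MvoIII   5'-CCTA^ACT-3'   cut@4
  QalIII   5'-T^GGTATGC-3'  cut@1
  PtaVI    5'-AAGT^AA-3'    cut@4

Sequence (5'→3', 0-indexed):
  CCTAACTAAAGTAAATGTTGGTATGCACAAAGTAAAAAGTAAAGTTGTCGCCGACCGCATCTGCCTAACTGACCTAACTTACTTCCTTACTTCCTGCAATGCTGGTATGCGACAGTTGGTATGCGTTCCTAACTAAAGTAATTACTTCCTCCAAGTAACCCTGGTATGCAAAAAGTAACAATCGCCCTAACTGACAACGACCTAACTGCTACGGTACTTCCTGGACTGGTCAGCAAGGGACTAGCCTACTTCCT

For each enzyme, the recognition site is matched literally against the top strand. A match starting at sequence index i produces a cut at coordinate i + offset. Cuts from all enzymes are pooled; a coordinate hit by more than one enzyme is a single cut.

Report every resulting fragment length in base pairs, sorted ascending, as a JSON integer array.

[3,3,6,7,7,8,8,8,9,10,12,13,14,14,14,14,14,15,16,27,32]

Scan for sites:
  OquX (TACTTCCT, off=0): starts [79, 87, 142, 214, 246] → cuts [79, 87, 142, 214, 246]
  MvoIII (CCTAACT, off=4): starts [0, 63, 72, 127, 185, 200] → cuts [4, 67, 76, 131, 189, 204]
  QalIII (TGGTATGC, off=1): starts [18, 102, 116, 161] → cuts [19, 103, 117, 162]
  PtaVI (AAGTAA, off=4): starts [8, 29, 36, 135, 152, 172] → cuts [12, 33, 40, 139, 156, 176]

All cut coordinates (distinct, sorted): [4, 12, 19, 33, 40, 67, 76, 79, 87, 103, 117, 131, 139, 142, 156, 162, 176, 189, 204, 214, 246]

Fragments:
  4→12: 8 bp
  12→19: 7 bp
  19→33: 14 bp
  33→40: 7 bp
  40→67: 27 bp
  67→76: 9 bp
  76→79: 3 bp
  79→87: 8 bp
  87→103: 16 bp
  103→117: 14 bp
  117→131: 14 bp
  131→139: 8 bp
  139→142: 3 bp
  142→156: 14 bp
  156→162: 6 bp
  162→176: 14 bp
  176→189: 13 bp
  189→204: 15 bp
  204→214: 10 bp
  214→246: 32 bp
  246→4 (wrap): 254-246+4 = 12 bp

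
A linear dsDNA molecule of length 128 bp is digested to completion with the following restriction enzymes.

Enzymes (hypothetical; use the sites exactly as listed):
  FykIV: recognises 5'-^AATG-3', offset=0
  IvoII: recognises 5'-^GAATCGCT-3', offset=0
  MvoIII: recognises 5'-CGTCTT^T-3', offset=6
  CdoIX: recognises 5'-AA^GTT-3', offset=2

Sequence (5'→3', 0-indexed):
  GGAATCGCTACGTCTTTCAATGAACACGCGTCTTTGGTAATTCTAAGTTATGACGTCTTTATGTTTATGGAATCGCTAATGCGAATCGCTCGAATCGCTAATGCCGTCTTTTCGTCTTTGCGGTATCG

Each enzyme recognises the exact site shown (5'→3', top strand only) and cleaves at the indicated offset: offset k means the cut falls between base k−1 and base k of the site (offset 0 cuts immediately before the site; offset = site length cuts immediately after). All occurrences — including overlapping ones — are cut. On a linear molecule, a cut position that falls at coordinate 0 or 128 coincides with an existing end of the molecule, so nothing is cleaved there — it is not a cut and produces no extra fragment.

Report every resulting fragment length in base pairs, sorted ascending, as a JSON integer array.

Per-enzyme occurrences:
  FykIV AATG/0: at [18, 77, 99] ⇒ [18, 77, 99]
  IvoII GAATCGCT/0: at [1, 69, 82, 91] ⇒ [1, 69, 82, 91]
  MvoIII CGTCTTT/6: at [10, 28, 53, 104, 112] ⇒ [16, 34, 59, 110, 118]
  CdoIX AAGTT/2: at [44] ⇒ [46]

Pooled cuts: [1, 16, 18, 34, 46, 59, 69, 77, 82, 91, 99, 110, 118]

Fragment lengths:
  [0,1): 1 bp
  [1,16): 15 bp
  [16,18): 2 bp
  [18,34): 16 bp
  [34,46): 12 bp
  [46,59): 13 bp
  [59,69): 10 bp
  [69,77): 8 bp
  [77,82): 5 bp
  [82,91): 9 bp
  [91,99): 8 bp
  [99,110): 11 bp
  [110,118): 8 bp
  [118,128): 10 bp

[1,2,5,8,8,8,9,10,10,11,12,13,15,16]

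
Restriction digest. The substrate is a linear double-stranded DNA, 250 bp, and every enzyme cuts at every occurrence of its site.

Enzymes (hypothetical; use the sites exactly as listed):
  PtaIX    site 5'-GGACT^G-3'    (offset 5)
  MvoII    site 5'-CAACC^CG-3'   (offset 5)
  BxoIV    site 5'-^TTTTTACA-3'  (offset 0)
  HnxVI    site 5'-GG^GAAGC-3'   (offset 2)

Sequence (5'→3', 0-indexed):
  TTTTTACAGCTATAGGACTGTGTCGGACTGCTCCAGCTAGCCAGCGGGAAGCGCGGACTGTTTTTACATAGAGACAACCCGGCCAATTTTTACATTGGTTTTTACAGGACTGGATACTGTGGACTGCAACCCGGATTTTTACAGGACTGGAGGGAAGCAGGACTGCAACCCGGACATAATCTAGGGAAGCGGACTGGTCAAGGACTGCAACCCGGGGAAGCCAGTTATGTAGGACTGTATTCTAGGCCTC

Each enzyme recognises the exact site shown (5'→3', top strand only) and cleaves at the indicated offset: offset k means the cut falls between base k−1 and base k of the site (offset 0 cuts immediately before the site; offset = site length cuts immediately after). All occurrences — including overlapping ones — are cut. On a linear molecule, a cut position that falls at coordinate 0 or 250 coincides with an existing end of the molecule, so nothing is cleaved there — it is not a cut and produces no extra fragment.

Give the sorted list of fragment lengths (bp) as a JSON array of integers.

Per-enzyme occurrences:
  PtaIX (GGACTG, off=5): starts [14, 24, 54, 106, 120, 143, 159, 190, 201, 231] → cuts [19, 29, 59, 111, 125, 148, 164, 195, 206, 236]
  MvoII (CAACCCG, off=5): starts [74, 126, 165, 207] → cuts [79, 131, 170, 212]
  BxoIV (TTTTTACA, off=0): starts [0, 60, 86, 98, 135] → cuts [60, 86, 98, 135] (position 0 is a terminus of the linear molecule — no cut)
  HnxVI (GGGAAGC, off=2): starts [45, 151, 183, 214] → cuts [47, 153, 185, 216]

Pooled cuts: [19, 29, 47, 59, 60, 79, 86, 98, 111, 125, 131, 135, 148, 153, 164, 170, 185, 195, 206, 212, 216, 236]

Fragment lengths:
  [0,19): 19 bp
  [19,29): 10 bp
  [29,47): 18 bp
  [47,59): 12 bp
  [59,60): 1 bp
  [60,79): 19 bp
  [79,86): 7 bp
  [86,98): 12 bp
  [98,111): 13 bp
  [111,125): 14 bp
  [125,131): 6 bp
  [131,135): 4 bp
  [135,148): 13 bp
  [148,153): 5 bp
  [153,164): 11 bp
  [164,170): 6 bp
  [170,185): 15 bp
  [185,195): 10 bp
  [195,206): 11 bp
  [206,212): 6 bp
  [212,216): 4 bp
  [216,236): 20 bp
  [236,250): 14 bp

[1,4,4,5,6,6,6,7,10,10,11,11,12,12,13,13,14,14,15,18,19,19,20]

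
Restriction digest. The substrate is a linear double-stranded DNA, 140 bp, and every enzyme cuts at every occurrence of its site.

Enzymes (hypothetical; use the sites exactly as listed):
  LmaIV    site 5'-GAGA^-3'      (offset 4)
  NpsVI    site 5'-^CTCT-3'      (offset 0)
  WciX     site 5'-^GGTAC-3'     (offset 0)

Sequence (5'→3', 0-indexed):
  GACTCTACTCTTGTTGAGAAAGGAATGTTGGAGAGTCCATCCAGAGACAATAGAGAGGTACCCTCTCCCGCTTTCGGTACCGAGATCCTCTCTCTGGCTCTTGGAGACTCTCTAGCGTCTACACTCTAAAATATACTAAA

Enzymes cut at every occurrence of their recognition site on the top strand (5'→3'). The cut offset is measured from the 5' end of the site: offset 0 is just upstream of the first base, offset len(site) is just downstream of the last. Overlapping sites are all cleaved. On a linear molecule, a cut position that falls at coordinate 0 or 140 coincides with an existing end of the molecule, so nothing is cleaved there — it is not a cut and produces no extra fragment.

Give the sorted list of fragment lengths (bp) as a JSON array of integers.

Site scan:
  LmaIV (GAGA, off=4): starts [15, 30, 43, 52, 81, 103] → cuts [19, 34, 47, 56, 85, 107]
  NpsVI (CTCT, off=0): starts [2, 7, 62, 87, 89, 91, 97, 107, 109, 123] → cuts [2, 7, 62, 87, 89, 91, 97, 107, 109, 123]
  WciX (GGTAC, off=0): starts [56, 75] → cuts [56, 75]

All cut coordinates (distinct, sorted): [2, 7, 19, 34, 47, 56, 62, 75, 85, 87, 89, 91, 97, 107, 109, 123]

Fragment lengths:
  [0,2): 2 bp
  [2,7): 5 bp
  [7,19): 12 bp
  [19,34): 15 bp
  [34,47): 13 bp
  [47,56): 9 bp
  [56,62): 6 bp
  [62,75): 13 bp
  [75,85): 10 bp
  [85,87): 2 bp
  [87,89): 2 bp
  [89,91): 2 bp
  [91,97): 6 bp
  [97,107): 10 bp
  [107,109): 2 bp
  [109,123): 14 bp
  [123,140): 17 bp

[2,2,2,2,2,5,6,6,9,10,10,12,13,13,14,15,17]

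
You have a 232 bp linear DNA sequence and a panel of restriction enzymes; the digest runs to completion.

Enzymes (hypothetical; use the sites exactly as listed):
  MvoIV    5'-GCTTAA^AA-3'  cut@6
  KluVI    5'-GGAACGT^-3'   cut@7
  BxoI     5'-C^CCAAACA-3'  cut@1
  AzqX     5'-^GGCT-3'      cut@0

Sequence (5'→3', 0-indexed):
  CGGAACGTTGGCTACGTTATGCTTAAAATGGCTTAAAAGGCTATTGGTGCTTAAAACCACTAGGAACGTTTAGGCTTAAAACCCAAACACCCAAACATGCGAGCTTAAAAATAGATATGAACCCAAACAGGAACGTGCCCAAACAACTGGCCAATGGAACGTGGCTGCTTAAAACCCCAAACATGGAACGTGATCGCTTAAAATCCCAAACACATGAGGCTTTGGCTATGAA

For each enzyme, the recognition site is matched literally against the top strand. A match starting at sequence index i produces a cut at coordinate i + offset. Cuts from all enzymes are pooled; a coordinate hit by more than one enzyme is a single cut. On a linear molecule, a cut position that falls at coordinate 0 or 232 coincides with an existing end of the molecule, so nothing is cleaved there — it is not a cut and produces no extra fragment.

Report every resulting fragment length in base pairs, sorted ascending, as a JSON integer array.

[1,2,2,3,3,3,4,4,6,7,7,8,8,9,10,10,12,14,14,15,15,16,17,18,24]

Per-enzyme occurrences:
  MvoIV (GCTTAAAA, off=6): starts [20, 30, 48, 73, 102, 166, 195] → cuts [26, 36, 54, 79, 108, 172, 201]
  KluVI (GGAACGT, off=7): starts [1, 62, 129, 155, 184] → cuts [8, 69, 136, 162, 191]
  BxoI (CCCAAACA, off=1): starts [81, 89, 121, 137, 175, 204] → cuts [82, 90, 122, 138, 176, 205]
  AzqX (GGCT, off=0): starts [9, 29, 38, 72, 162, 217, 223] → cuts [9, 29, 38, 72, 162, 217, 223]

Pooled cuts: [8, 9, 26, 29, 36, 38, 54, 69, 72, 79, 82, 90, 108, 122, 136, 138, 162, 172, 176, 191, 201, 205, 217, 223]

Fragments:
  [0,8): 8 bp
  [8,9): 1 bp
  [9,26): 17 bp
  [26,29): 3 bp
  [29,36): 7 bp
  [36,38): 2 bp
  [38,54): 16 bp
  [54,69): 15 bp
  [69,72): 3 bp
  [72,79): 7 bp
  [79,82): 3 bp
  [82,90): 8 bp
  [90,108): 18 bp
  [108,122): 14 bp
  [122,136): 14 bp
  [136,138): 2 bp
  [138,162): 24 bp
  [162,172): 10 bp
  [172,176): 4 bp
  [176,191): 15 bp
  [191,201): 10 bp
  [201,205): 4 bp
  [205,217): 12 bp
  [217,223): 6 bp
  [223,232): 9 bp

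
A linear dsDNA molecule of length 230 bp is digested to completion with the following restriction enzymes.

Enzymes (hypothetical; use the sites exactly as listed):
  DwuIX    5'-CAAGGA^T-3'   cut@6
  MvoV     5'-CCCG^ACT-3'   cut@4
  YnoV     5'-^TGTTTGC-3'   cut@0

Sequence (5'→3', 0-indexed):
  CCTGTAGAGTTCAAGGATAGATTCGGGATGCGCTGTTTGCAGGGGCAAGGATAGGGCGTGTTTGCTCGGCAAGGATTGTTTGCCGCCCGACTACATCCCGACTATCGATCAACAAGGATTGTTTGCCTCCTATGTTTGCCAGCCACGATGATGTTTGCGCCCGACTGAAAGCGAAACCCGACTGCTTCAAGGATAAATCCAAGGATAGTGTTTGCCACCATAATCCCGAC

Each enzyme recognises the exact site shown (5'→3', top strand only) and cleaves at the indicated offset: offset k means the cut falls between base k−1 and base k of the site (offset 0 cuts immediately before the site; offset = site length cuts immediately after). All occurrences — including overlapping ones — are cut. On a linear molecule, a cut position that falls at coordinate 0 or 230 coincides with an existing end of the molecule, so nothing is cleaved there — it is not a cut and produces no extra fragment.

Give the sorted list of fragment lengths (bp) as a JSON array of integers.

[1,1,3,7,11,12,12,13,13,13,16,17,17,17,18,18,19,22]

Site scan:
  DwuIX (CAAGGAT, off=6): starts [11, 45, 69, 112, 187, 199] → cuts [17, 51, 75, 118, 193, 205]
  MvoV (CCCGACT, off=4): starts [85, 96, 159, 176] → cuts [89, 100, 163, 180]
  YnoV (TGTTTGC, off=0): starts [33, 58, 76, 119, 132, 151, 208] → cuts [33, 58, 76, 119, 132, 151, 208]

All cut coordinates (distinct, sorted): [17, 33, 51, 58, 75, 76, 89, 100, 118, 119, 132, 151, 163, 180, 193, 205, 208]

Fragment lengths:
  [0,17): 17 bp
  [17,33): 16 bp
  [33,51): 18 bp
  [51,58): 7 bp
  [58,75): 17 bp
  [75,76): 1 bp
  [76,89): 13 bp
  [89,100): 11 bp
  [100,118): 18 bp
  [118,119): 1 bp
  [119,132): 13 bp
  [132,151): 19 bp
  [151,163): 12 bp
  [163,180): 17 bp
  [180,193): 13 bp
  [193,205): 12 bp
  [205,208): 3 bp
  [208,230): 22 bp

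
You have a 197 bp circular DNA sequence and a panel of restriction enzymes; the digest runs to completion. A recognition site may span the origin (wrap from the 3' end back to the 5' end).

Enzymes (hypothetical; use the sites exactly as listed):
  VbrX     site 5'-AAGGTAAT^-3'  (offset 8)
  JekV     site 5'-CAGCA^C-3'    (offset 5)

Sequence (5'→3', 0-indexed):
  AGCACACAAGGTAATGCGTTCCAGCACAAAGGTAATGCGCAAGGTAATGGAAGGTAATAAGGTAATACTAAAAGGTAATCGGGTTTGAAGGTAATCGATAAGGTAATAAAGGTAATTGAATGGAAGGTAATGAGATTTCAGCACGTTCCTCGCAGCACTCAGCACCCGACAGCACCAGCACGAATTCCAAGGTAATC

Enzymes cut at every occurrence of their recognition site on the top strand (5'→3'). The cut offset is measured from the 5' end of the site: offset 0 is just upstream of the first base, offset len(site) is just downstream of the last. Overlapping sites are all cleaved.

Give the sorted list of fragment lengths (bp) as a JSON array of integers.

Site scan:
  VbrX (AAGGTAAT, off=8): starts [7, 28, 40, 50, 58, 71, 87, 99, 108, 123, 188] → cuts [15, 36, 48, 58, 66, 79, 95, 107, 116, 131, 196]
  JekV (CAGCAC, off=5): starts [21, 138, 152, 159, 169, 175, 196] → cuts [4, 26, 143, 157, 164, 174, 180]

Pooled cuts: [4, 15, 26, 36, 48, 58, 66, 79, 95, 107, 116, 131, 143, 157, 164, 174, 180, 196]

Fragment lengths:
  4→15: 11 bp
  15→26: 11 bp
  26→36: 10 bp
  36→48: 12 bp
  48→58: 10 bp
  58→66: 8 bp
  66→79: 13 bp
  79→95: 16 bp
  95→107: 12 bp
  107→116: 9 bp
  116→131: 15 bp
  131→143: 12 bp
  143→157: 14 bp
  157→164: 7 bp
  164→174: 10 bp
  174→180: 6 bp
  180→196: 16 bp
  196→4 (wrap): 197-196+4 = 5 bp

[5,6,7,8,9,10,10,10,11,11,12,12,12,13,14,15,16,16]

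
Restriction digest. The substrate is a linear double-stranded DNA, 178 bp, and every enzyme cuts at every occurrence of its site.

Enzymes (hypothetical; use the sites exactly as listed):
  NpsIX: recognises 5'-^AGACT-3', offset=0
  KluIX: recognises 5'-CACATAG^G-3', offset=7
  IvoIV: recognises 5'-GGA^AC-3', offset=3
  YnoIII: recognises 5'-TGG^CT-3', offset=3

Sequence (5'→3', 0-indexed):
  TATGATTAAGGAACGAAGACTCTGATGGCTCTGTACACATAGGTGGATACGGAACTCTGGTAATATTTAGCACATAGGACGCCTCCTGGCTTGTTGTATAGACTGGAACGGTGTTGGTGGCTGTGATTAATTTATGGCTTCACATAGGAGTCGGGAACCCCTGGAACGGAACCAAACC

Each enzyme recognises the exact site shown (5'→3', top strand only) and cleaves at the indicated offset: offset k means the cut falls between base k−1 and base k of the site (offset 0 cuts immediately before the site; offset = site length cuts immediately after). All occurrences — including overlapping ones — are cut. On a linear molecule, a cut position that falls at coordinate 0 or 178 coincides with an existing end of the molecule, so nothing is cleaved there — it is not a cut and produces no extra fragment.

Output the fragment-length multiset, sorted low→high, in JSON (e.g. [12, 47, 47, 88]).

[4,5,8,8,9,9,10,10,11,12,12,12,13,14,17,24]

Per-enzyme occurrences:
  NpsIX (AGACT, off=0): starts [16, 99] → cuts [16, 99]
  KluIX (CACATAGG, off=7): starts [35, 70, 140] → cuts [42, 77, 147]
  IvoIV (GGAAC, off=3): starts [9, 50, 104, 153, 162, 167] → cuts [12, 53, 107, 156, 165, 170]
  YnoIII (TGGCT, off=3): starts [25, 86, 117, 134] → cuts [28, 89, 120, 137]

Pooled cuts: [12, 16, 28, 42, 53, 77, 89, 99, 107, 120, 137, 147, 156, 165, 170]

Fragments:
  [0,12): 12 bp
  [12,16): 4 bp
  [16,28): 12 bp
  [28,42): 14 bp
  [42,53): 11 bp
  [53,77): 24 bp
  [77,89): 12 bp
  [89,99): 10 bp
  [99,107): 8 bp
  [107,120): 13 bp
  [120,137): 17 bp
  [137,147): 10 bp
  [147,156): 9 bp
  [156,165): 9 bp
  [165,170): 5 bp
  [170,178): 8 bp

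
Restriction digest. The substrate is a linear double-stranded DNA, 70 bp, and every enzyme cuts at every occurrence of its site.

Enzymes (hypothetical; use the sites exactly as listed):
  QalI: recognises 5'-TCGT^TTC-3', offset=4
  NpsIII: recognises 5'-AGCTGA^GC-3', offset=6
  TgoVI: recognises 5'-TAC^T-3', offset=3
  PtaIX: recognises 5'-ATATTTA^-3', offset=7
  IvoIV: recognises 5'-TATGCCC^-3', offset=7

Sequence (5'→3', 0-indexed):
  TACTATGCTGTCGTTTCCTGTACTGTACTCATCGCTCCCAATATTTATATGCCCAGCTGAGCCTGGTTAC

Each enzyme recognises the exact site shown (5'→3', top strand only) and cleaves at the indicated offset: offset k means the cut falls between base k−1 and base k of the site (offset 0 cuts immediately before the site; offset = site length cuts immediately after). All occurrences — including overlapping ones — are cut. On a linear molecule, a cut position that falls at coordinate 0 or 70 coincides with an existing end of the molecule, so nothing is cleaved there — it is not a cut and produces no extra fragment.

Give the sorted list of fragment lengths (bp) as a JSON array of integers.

Scan for sites:
  QalI TCGTTTC/4: at [10] ⇒ [14]
  NpsIII AGCTGAGC/6: at [54] ⇒ [60]
  TgoVI TACT/3: at [0, 20, 25] ⇒ [3, 23, 28]
  PtaIX ATATTTA/7: at [40] ⇒ [47]
  IvoIV TATGCCC/7: at [47] ⇒ [54]

All cut coordinates (distinct, sorted): [3, 14, 23, 28, 47, 54, 60]

Fragments:
  [0,3): 3 bp
  [3,14): 11 bp
  [14,23): 9 bp
  [23,28): 5 bp
  [28,47): 19 bp
  [47,54): 7 bp
  [54,60): 6 bp
  [60,70): 10 bp

[3,5,6,7,9,10,11,19]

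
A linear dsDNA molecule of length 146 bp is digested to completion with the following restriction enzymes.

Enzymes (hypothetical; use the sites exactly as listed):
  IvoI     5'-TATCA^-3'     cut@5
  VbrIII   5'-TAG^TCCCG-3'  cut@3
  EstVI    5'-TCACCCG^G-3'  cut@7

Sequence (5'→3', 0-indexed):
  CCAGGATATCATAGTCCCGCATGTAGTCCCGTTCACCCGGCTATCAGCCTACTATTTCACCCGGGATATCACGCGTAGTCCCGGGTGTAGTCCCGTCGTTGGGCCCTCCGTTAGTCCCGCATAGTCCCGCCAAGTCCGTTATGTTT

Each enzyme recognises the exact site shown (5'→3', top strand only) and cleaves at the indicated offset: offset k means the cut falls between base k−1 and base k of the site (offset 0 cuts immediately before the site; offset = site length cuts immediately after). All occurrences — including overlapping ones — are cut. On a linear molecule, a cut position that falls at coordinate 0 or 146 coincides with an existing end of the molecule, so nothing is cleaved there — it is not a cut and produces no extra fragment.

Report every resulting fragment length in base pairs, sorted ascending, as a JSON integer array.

Scan for sites:
  IvoI TATCA/5: at [6, 41, 66] ⇒ [11, 46, 71]
  VbrIII TAGTCCCG/3: at [11, 23, 75, 87, 111, 121] ⇒ [14, 26, 78, 90, 114, 124]
  EstVI TCACCCGG/7: at [32, 56] ⇒ [39, 63]

All cut coordinates (distinct, sorted): [11, 14, 26, 39, 46, 63, 71, 78, 90, 114, 124]

Fragment lengths:
  [0,11): 11 bp
  [11,14): 3 bp
  [14,26): 12 bp
  [26,39): 13 bp
  [39,46): 7 bp
  [46,63): 17 bp
  [63,71): 8 bp
  [71,78): 7 bp
  [78,90): 12 bp
  [90,114): 24 bp
  [114,124): 10 bp
  [124,146): 22 bp

[3,7,7,8,10,11,12,12,13,17,22,24]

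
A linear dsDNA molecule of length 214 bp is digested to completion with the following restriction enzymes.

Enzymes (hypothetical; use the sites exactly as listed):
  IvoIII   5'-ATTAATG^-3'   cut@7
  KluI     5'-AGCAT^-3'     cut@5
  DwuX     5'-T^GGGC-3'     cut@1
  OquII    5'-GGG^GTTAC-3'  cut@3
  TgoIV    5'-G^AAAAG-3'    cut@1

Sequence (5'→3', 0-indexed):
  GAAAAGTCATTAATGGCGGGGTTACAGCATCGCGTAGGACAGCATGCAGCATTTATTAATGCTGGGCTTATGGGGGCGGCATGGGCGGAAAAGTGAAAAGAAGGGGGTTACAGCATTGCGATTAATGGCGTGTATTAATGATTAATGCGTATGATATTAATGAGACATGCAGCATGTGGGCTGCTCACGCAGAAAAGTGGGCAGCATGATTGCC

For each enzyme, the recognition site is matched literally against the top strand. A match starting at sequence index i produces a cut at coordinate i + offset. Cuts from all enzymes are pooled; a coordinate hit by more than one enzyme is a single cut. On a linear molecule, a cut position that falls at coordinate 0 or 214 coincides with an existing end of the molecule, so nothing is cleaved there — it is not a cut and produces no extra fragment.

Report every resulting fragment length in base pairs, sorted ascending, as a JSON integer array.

[1,2,2,5,6,6,7,7,7,7,9,9,10,10,11,11,13,13,14,15,15,15,19]

Scan for sites:
  IvoIII (ATTAATG, off=7): starts [8, 54, 120, 133, 140, 155] → cuts [15, 61, 127, 140, 147, 162]
  KluI (AGCAT, off=5): starts [25, 40, 47, 111, 170, 202] → cuts [30, 45, 52, 116, 175, 207]
  DwuX (TGGGC, off=1): starts [62, 81, 176, 197] → cuts [63, 82, 177, 198]
  OquII (GGGGTTAC, off=3): starts [17, 103] → cuts [20, 106]
  TgoIV (GAAAAG, off=1): starts [0, 87, 94, 191] → cuts [1, 88, 95, 192]

Pooled cuts: [1, 15, 20, 30, 45, 52, 61, 63, 82, 88, 95, 106, 116, 127, 140, 147, 162, 175, 177, 192, 198, 207]

Fragments:
  [0,1): 1 bp
  [1,15): 14 bp
  [15,20): 5 bp
  [20,30): 10 bp
  [30,45): 15 bp
  [45,52): 7 bp
  [52,61): 9 bp
  [61,63): 2 bp
  [63,82): 19 bp
  [82,88): 6 bp
  [88,95): 7 bp
  [95,106): 11 bp
  [106,116): 10 bp
  [116,127): 11 bp
  [127,140): 13 bp
  [140,147): 7 bp
  [147,162): 15 bp
  [162,175): 13 bp
  [175,177): 2 bp
  [177,192): 15 bp
  [192,198): 6 bp
  [198,207): 9 bp
  [207,214): 7 bp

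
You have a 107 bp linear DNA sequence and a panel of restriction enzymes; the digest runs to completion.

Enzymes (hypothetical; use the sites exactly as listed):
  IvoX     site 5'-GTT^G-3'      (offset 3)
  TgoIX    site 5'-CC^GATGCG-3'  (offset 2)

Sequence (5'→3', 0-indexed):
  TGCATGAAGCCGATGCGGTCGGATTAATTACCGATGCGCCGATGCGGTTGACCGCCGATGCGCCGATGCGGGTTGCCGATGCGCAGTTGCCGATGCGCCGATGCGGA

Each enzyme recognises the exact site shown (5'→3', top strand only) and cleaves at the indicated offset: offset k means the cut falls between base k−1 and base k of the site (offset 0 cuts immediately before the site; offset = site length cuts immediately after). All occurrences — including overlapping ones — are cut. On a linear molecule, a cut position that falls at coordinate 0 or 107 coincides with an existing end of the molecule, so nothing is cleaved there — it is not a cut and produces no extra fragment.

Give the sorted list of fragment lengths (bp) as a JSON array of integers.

Site scan:
  IvoX (GTTG, off=3): starts [46, 71, 85] → cuts [49, 74, 88]
  TgoIX (CCGATGCG, off=2): starts [9, 30, 38, 54, 62, 75, 89, 97] → cuts [11, 32, 40, 56, 64, 77, 91, 99]

All cut coordinates (distinct, sorted): [11, 32, 40, 49, 56, 64, 74, 77, 88, 91, 99]

Fragment lengths:
  [0,11): 11 bp
  [11,32): 21 bp
  [32,40): 8 bp
  [40,49): 9 bp
  [49,56): 7 bp
  [56,64): 8 bp
  [64,74): 10 bp
  [74,77): 3 bp
  [77,88): 11 bp
  [88,91): 3 bp
  [91,99): 8 bp
  [99,107): 8 bp

[3,3,7,8,8,8,8,9,10,11,11,21]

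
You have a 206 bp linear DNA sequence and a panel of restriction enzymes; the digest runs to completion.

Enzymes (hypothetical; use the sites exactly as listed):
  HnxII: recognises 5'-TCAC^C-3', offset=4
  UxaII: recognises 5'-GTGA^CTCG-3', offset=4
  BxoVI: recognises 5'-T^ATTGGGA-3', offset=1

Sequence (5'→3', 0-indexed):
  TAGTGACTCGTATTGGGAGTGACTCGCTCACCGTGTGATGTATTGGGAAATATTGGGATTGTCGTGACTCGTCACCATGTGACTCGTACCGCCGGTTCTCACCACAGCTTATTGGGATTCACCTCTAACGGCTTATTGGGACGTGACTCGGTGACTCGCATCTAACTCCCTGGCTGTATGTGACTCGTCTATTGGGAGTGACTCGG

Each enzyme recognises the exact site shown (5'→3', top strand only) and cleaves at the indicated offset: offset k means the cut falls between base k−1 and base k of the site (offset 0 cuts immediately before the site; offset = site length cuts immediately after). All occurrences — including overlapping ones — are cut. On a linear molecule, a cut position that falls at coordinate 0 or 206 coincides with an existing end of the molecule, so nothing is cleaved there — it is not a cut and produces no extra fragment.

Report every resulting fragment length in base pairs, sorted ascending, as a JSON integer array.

[5,5,6,7,7,8,8,8,9,10,10,11,11,12,12,12,16,20,29]

Per-enzyme occurrences:
  HnxII (TCACC, off=4): starts [27, 71, 98, 118] → cuts [31, 75, 102, 122]
  UxaII (GTGACTCG, off=4): starts [2, 18, 63, 78, 142, 150, 179, 197] → cuts [6, 22, 67, 82, 146, 154, 183, 201]
  BxoVI (TATTGGGA, off=1): starts [10, 40, 50, 109, 133, 189] → cuts [11, 41, 51, 110, 134, 190]

All cut coordinates (distinct, sorted): [6, 11, 22, 31, 41, 51, 67, 75, 82, 102, 110, 122, 134, 146, 154, 183, 190, 201]

Fragment lengths:
  [0,6): 6 bp
  [6,11): 5 bp
  [11,22): 11 bp
  [22,31): 9 bp
  [31,41): 10 bp
  [41,51): 10 bp
  [51,67): 16 bp
  [67,75): 8 bp
  [75,82): 7 bp
  [82,102): 20 bp
  [102,110): 8 bp
  [110,122): 12 bp
  [122,134): 12 bp
  [134,146): 12 bp
  [146,154): 8 bp
  [154,183): 29 bp
  [183,190): 7 bp
  [190,201): 11 bp
  [201,206): 5 bp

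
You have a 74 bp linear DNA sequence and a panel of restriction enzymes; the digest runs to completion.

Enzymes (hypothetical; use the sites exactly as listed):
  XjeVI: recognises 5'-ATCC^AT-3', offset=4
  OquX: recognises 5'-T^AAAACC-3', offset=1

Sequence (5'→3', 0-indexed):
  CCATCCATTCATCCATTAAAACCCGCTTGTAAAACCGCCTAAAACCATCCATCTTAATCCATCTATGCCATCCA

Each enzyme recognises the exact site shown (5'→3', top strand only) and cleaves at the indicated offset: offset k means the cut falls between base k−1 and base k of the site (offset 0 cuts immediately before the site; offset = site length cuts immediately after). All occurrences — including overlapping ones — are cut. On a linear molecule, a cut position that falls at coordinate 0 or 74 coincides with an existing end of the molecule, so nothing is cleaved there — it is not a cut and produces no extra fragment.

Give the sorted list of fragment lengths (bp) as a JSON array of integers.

Site scan:
  XjeVI ATCCAT/4: at [2, 10, 46, 56] ⇒ [6, 14, 50, 60]
  OquX TAAAACC/1: at [16, 29, 39] ⇒ [17, 30, 40]

All cut coordinates (distinct, sorted): [6, 14, 17, 30, 40, 50, 60]

Fragment lengths:
  [0,6): 6 bp
  [6,14): 8 bp
  [14,17): 3 bp
  [17,30): 13 bp
  [30,40): 10 bp
  [40,50): 10 bp
  [50,60): 10 bp
  [60,74): 14 bp

[3,6,8,10,10,10,13,14]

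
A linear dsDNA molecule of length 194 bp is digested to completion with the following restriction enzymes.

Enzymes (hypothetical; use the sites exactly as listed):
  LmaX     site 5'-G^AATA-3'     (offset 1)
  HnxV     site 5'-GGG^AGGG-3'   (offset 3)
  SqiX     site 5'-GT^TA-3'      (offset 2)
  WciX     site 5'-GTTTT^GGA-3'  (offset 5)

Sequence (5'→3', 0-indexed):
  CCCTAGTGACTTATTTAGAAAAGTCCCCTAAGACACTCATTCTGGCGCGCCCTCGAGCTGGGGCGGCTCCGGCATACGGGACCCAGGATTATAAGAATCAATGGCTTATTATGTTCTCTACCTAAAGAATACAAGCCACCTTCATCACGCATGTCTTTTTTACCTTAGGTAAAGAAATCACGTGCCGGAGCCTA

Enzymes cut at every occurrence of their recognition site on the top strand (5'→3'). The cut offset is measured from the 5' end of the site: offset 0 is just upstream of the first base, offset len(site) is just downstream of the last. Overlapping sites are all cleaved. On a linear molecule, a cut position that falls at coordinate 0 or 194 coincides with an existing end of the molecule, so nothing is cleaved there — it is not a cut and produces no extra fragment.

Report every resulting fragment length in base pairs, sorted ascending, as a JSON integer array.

Scan for sites:
  LmaX (GAATA, off=1): starts [126] → cuts [127]
  HnxV (GGGAGGG, off=3): no sites
  SqiX (GTTA, off=2): no sites
  WciX (GTTTTGGA, off=5): no sites

All cut coordinates (distinct, sorted): [127]

Fragment lengths:
  [0,127): 127 bp
  [127,194): 67 bp

[67,127]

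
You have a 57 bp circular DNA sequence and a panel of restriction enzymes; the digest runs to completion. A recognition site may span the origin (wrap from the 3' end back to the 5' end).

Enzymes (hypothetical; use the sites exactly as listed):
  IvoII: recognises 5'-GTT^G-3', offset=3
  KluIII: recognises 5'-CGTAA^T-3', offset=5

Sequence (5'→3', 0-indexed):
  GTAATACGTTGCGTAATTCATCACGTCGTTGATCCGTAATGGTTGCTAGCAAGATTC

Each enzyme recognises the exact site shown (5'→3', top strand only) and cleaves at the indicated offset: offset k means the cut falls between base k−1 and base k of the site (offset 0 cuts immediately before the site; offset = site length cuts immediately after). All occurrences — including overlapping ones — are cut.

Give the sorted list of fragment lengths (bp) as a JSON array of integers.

Site scan:
  IvoII GTTG/3: at [7, 27, 41] ⇒ [10, 30, 44]
  KluIII CGTAAT/5: at [11, 34, 56] ⇒ [4, 16, 39]

All cut coordinates (distinct, sorted): [4, 10, 16, 30, 39, 44]

Fragments:
  4→10: 6 bp
  10→16: 6 bp
  16→30: 14 bp
  30→39: 9 bp
  39→44: 5 bp
  44→4 (wrap): 57-44+4 = 17 bp

[5,6,6,9,14,17]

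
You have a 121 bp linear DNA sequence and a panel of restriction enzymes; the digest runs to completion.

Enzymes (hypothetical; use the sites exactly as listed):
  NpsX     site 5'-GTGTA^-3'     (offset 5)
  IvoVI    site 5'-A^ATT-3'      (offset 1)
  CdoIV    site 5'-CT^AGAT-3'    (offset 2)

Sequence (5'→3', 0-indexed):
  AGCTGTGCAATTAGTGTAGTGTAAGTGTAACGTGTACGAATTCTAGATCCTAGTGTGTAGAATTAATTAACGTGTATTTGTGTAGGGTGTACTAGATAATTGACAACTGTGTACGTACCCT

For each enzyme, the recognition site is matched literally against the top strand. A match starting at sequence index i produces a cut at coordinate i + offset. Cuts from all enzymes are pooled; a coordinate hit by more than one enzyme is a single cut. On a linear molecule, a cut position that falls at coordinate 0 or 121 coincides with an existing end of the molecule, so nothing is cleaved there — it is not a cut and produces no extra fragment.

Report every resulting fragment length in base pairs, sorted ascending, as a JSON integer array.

[2,2,3,4,5,5,5,6,7,7,8,8,9,9,11,15,15]

Scan for sites:
  NpsX GTGTA/5: at [13, 18, 24, 31, 54, 71, 79, 86, 108] ⇒ [18, 23, 29, 36, 59, 76, 84, 91, 113]
  IvoVI AATT/1: at [8, 38, 60, 64, 97] ⇒ [9, 39, 61, 65, 98]
  CdoIV CTAGAT/2: at [42, 91] ⇒ [44, 93]

All cut coordinates (distinct, sorted): [9, 18, 23, 29, 36, 39, 44, 59, 61, 65, 76, 84, 91, 93, 98, 113]

Fragment lengths:
  [0,9): 9 bp
  [9,18): 9 bp
  [18,23): 5 bp
  [23,29): 6 bp
  [29,36): 7 bp
  [36,39): 3 bp
  [39,44): 5 bp
  [44,59): 15 bp
  [59,61): 2 bp
  [61,65): 4 bp
  [65,76): 11 bp
  [76,84): 8 bp
  [84,91): 7 bp
  [91,93): 2 bp
  [93,98): 5 bp
  [98,113): 15 bp
  [113,121): 8 bp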